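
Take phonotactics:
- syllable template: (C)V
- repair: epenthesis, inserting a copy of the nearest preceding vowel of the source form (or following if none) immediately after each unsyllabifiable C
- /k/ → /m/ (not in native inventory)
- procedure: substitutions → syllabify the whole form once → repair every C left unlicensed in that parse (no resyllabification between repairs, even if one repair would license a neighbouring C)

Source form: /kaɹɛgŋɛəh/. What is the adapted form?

Substitution: /k/ → /m/, giving /maɹɛgŋɛəh/.
Under (C)V, the unsyllabifiable consonants are /g/, /h/ (no codas are permitted; onsets are limited to one consonant).
Inserting the epenthetic vowel yields /g/ → /gɛ/, /h/ → /hə/.

maɹɛgɛŋɛəhə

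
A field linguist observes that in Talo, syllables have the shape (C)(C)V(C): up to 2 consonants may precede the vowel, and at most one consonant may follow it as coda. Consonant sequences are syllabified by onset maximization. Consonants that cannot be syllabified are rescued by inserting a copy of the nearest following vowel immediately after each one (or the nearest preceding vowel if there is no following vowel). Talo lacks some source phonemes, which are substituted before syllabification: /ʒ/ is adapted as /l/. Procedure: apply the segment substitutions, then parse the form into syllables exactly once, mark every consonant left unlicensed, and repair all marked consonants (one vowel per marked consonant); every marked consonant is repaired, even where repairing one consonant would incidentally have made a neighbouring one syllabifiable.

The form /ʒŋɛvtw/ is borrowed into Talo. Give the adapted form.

Substitution: /ʒ/ → /l/, giving /lŋɛvtw/.
Syllabifying with onset maximization leaves /t/, /w/ stranded (at most one coda consonant is licensed; onsets may contain at most 2 consonants).
Each unlicensed consonant becomes the onset of a new syllable: /t/ → /tɛ/, /w/ → /wɛ/.

lŋɛvtɛwɛ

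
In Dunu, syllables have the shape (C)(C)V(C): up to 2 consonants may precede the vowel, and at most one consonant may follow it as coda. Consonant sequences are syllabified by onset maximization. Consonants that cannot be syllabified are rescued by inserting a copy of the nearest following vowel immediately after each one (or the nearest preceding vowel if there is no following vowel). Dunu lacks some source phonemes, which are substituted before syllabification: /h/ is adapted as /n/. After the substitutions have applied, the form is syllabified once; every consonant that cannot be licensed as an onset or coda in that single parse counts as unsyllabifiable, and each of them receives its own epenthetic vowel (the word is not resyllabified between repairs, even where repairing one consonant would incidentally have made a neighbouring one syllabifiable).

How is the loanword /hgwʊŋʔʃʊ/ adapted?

nʊgwʊŋʔʃʊ

Substitution: /h/ → /n/, giving /ngwʊŋʔʃʊ/.
Under (C)(C)V(C), the unsyllabifiable consonants are /n/ (at most one coda consonant is licensed; onsets may contain at most 2 consonants).
Inserting the epenthetic vowel yields /n/ → /nʊ/.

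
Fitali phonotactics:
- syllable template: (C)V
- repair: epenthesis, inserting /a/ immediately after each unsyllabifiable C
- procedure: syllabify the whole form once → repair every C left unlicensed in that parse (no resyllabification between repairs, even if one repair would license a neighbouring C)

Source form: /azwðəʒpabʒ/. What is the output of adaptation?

azawaðəʒapabaʒa

The consonants /z/, /w/, /ʒ/, /b/, /ʒ/ cannot be parsed into a legal (C)V syllable (no codas are permitted; onsets are limited to one consonant).
Epenthesis after each stranded consonant: /z/ → /za/, /w/ → /wa/, /ʒ/ → /ʒa/, /b/ → /ba/, /ʒ/ → /ʒa/.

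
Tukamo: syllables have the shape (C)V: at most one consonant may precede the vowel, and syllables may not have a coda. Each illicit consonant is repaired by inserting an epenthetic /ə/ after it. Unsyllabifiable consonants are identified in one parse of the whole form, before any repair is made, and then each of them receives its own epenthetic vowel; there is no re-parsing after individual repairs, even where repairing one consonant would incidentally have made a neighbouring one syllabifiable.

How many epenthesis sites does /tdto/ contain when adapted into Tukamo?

The unsyllabifiable consonants are /t/, /d/; each receives one epenthetic vowel.

2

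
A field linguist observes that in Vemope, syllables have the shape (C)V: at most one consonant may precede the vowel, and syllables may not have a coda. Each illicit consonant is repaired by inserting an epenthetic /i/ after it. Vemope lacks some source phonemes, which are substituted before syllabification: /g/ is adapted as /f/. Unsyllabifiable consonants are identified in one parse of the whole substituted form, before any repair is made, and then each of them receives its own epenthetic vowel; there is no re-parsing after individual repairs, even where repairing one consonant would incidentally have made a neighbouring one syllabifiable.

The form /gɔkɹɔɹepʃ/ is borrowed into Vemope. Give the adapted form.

fɔkiɹɔɹepiʃi

Substitution: /g/ → /f/, giving /fɔkɹɔɹepʃ/.
The consonants /k/, /p/, /ʃ/ cannot be parsed into a legal (C)V syllable (no codas are permitted; onsets are limited to one consonant).
Each unlicensed consonant becomes the onset of a new syllable: /k/ → /ki/, /p/ → /pi/, /ʃ/ → /ʃi/.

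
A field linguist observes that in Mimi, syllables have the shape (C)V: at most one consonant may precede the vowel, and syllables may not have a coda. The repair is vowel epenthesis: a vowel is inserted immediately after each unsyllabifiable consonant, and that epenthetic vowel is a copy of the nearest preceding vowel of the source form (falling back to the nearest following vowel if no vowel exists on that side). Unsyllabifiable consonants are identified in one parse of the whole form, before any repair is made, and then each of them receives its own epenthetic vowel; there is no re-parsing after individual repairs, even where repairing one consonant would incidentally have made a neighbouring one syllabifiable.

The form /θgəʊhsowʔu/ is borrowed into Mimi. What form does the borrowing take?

Under (C)V, the unsyllabifiable consonants are /θ/, /h/, /w/ (no codas are permitted; onsets are limited to one consonant).
Epenthesis after each stranded consonant: /θ/ → /θə/, /h/ → /hʊ/, /w/ → /wo/.

θəgəʊhʊsowoʔu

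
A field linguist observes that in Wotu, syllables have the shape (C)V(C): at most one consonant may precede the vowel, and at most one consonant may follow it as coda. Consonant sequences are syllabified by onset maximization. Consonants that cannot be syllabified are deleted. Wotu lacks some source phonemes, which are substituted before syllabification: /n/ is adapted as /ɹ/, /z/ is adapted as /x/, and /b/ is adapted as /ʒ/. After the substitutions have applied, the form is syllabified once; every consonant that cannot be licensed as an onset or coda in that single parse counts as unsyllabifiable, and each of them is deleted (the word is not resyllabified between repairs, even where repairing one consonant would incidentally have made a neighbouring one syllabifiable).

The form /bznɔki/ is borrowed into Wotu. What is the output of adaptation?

Substitution: /b/ → /ʒ/, /z/ → /x/, /n/ → /ɹ/, giving /ʒxɹɔki/.
Syllabifying with onset maximization leaves /ʒ/, /x/ stranded (at most one coda consonant is licensed; onsets are limited to one consonant).
Deletion applies to /ʒ/, /x/.

ɹɔki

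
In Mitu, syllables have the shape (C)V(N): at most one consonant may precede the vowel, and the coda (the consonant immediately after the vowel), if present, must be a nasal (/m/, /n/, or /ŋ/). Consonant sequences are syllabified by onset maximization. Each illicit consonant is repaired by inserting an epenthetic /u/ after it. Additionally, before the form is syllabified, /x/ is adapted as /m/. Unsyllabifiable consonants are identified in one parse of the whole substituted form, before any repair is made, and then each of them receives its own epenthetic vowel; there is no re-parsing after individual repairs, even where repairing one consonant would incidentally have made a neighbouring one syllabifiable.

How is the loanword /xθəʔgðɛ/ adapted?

Substitution: /x/ → /m/, giving /mθəʔgðɛ/.
Syllabifying with onset maximization leaves /m/, /ʔ/, /g/ stranded (only a nasal (/m/, /n/, or /ŋ/) is licensed in coda position; onsets are limited to one consonant).
Each unlicensed consonant becomes the onset of a new syllable: /m/ → /mu/, /ʔ/ → /ʔu/, /g/ → /gu/.

muθəʔuguðɛ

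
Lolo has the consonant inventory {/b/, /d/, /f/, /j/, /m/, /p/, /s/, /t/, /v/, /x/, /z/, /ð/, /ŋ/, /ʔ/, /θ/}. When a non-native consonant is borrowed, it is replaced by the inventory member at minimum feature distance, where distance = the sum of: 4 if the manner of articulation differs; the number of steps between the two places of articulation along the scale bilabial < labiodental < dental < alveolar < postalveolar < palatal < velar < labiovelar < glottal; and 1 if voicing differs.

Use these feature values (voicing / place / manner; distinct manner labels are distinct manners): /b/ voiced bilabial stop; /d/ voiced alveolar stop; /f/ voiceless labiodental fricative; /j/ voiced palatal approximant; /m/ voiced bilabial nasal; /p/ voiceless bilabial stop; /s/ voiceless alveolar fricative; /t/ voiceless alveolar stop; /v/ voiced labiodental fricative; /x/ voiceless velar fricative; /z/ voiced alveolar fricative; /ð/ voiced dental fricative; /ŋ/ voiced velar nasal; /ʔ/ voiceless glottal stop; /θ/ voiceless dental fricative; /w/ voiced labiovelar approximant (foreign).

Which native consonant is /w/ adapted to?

j

/j/ is closest: same manner (approximant), place distance 2 (labiovelar→palatal), same voicing; total 2. Next closest is /ŋ/ at distance 5.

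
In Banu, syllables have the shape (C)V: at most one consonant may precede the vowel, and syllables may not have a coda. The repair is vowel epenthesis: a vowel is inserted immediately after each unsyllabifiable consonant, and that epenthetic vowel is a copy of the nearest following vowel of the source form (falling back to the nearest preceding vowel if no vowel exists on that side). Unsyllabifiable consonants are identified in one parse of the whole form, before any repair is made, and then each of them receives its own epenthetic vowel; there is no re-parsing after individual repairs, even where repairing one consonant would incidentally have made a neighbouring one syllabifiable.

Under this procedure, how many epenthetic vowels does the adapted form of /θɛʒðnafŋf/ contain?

The unsyllabifiable consonants are /ʒ/, /ð/, /f/, /ŋ/, /f/; each receives one epenthetic vowel.

5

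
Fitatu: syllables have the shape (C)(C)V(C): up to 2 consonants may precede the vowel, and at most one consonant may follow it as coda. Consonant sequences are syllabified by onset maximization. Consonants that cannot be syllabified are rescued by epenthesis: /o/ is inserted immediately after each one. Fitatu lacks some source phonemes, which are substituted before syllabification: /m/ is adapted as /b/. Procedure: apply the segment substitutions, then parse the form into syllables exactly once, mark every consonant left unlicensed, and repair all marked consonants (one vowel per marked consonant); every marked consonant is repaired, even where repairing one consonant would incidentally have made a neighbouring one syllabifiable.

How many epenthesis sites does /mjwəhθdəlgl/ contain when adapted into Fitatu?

3

After substitution the input is /bjwəhθdəlgl/.
The unsyllabifiable consonants are /b/, /g/, /l/; each receives one epenthetic vowel.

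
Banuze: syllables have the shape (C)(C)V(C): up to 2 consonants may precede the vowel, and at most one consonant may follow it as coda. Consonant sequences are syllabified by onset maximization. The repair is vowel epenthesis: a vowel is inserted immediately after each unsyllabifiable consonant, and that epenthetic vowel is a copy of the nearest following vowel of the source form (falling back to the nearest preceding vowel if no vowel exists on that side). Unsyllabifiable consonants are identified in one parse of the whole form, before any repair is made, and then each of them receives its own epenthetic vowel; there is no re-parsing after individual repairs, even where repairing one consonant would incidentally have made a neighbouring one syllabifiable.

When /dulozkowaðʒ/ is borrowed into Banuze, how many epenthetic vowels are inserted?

The unsyllabifiable consonants are /ʒ/; each receives one epenthetic vowel.

1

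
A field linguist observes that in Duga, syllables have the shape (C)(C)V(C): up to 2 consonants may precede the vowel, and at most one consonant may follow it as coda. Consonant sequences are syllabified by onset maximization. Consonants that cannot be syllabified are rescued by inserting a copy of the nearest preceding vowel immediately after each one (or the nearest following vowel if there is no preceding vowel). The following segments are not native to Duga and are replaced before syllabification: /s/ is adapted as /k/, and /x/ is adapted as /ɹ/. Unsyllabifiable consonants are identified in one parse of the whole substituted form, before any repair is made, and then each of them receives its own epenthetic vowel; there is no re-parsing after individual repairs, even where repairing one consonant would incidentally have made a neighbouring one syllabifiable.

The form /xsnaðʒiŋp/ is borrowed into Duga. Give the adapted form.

Substitution: /x/ → /ɹ/, /s/ → /k/, giving /ɹknaðʒiŋp/.
Syllabifying with onset maximization leaves /ɹ/, /p/ stranded (at most one coda consonant is licensed; onsets may contain at most 2 consonants).
Each unlicensed consonant becomes the onset of a new syllable: /ɹ/ → /ɹa/, /p/ → /pi/.

ɹaknaðʒiŋpi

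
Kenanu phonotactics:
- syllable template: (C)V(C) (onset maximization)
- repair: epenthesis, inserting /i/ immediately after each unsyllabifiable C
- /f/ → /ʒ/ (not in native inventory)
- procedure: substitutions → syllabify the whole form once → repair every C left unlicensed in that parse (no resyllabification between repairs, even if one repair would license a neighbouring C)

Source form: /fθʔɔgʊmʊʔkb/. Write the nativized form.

Substitution: /f/ → /ʒ/, giving /ʒθʔɔgʊmʊʔkb/.
Syllabifying with onset maximization leaves /ʒ/, /θ/, /k/, /b/ stranded (at most one coda consonant is licensed; onsets are limited to one consonant).
Each unlicensed consonant becomes the onset of a new syllable: /ʒ/ → /ʒi/, /θ/ → /θi/, /k/ → /ki/, /b/ → /bi/.

ʒiθiʔɔgʊmʊʔkibi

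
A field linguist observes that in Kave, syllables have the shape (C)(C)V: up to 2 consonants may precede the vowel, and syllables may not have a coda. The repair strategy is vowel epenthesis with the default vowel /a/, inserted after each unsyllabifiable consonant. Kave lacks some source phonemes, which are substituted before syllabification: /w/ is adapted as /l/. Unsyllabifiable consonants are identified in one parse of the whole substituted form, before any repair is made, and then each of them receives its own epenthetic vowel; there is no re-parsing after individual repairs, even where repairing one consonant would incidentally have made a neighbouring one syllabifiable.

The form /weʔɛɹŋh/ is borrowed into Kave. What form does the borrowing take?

Substitution: /w/ → /l/, giving /leʔɛɹŋh/.
The consonants /ɹ/, /ŋ/, /h/ cannot be parsed into a legal (C)(C)V syllable (no codas are permitted; onsets may contain at most 2 consonants).
Epenthesis after each stranded consonant: /ɹ/ → /ɹa/, /ŋ/ → /ŋa/, /h/ → /ha/.

leʔɛɹaŋaha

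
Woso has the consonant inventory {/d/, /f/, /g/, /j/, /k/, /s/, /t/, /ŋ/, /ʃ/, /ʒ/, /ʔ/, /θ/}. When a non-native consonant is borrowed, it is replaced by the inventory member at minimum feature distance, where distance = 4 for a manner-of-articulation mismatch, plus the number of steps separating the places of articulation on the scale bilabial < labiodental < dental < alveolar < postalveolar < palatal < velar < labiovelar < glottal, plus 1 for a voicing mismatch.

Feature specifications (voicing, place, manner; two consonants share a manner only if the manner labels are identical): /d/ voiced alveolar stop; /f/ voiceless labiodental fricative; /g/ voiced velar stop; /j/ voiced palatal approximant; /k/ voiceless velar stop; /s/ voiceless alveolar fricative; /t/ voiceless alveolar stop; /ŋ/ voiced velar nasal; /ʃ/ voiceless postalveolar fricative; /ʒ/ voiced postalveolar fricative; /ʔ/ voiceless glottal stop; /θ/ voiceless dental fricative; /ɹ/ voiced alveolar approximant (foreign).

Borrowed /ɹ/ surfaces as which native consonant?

/j/ is closest: same manner (approximant), place distance 2 (alveolar→palatal), same voicing; total 2. Next closest is /d/ at distance 4.

j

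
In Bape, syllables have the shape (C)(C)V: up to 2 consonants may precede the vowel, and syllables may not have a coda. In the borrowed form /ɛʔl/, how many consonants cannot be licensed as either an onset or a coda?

2

Under (C)(C)V, the unsyllabifiable consonants are /ʔ/, /l/ (no codas are permitted; onsets may contain at most 2 consonants).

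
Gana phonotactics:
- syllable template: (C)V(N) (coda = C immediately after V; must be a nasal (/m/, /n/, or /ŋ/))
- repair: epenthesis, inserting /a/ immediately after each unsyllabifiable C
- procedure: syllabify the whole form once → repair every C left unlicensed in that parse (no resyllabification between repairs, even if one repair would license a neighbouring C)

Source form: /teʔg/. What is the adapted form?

teʔaga

The consonants /ʔ/, /g/ cannot be parsed into a legal (C)V(N) syllable (only a nasal (/m/, /n/, or /ŋ/) is licensed in coda position; onsets are limited to one consonant).
Inserting the epenthetic vowel yields /ʔ/ → /ʔa/, /g/ → /ga/.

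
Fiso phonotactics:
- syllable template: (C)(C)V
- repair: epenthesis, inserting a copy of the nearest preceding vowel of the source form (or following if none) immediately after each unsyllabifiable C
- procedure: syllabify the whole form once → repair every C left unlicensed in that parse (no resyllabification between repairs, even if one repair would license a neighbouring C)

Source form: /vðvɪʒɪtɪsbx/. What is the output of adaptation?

vɪðvɪʒɪtɪsɪbɪxɪ

The consonants /v/, /s/, /b/, /x/ cannot be parsed into a legal (C)(C)V syllable (no codas are permitted; onsets may contain at most 2 consonants).
Each unlicensed consonant becomes the onset of a new syllable: /v/ → /vɪ/, /s/ → /sɪ/, /b/ → /bɪ/, /x/ → /xɪ/.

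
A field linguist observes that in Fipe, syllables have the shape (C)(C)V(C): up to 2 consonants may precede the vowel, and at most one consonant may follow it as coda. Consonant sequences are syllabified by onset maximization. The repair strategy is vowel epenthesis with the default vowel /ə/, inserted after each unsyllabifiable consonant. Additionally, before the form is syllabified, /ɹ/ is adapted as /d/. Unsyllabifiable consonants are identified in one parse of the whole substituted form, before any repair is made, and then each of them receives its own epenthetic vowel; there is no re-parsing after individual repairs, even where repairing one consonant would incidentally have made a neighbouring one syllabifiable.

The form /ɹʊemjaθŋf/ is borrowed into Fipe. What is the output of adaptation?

Substitution: /ɹ/ → /d/, giving /dʊemjaθŋf/.
Under (C)(C)V(C), the unsyllabifiable consonants are /ŋ/, /f/ (at most one coda consonant is licensed; onsets may contain at most 2 consonants).
Each unlicensed consonant becomes the onset of a new syllable: /ŋ/ → /ŋə/, /f/ → /fə/.

dʊemjaθŋəfə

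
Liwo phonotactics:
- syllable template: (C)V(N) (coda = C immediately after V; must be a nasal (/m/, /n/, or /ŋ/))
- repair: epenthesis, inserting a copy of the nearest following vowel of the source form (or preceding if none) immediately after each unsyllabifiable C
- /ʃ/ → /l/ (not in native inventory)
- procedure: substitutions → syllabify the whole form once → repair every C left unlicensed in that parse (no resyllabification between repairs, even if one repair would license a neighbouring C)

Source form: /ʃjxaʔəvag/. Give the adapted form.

lajaxaʔəvaga

Substitution: /ʃ/ → /l/, giving /ljxaʔəvag/.
The consonants /l/, /j/, /g/ cannot be parsed into a legal (C)V(N) syllable (only a nasal (/m/, /n/, or /ŋ/) is licensed in coda position; onsets are limited to one consonant).
Inserting the epenthetic vowel yields /l/ → /la/, /j/ → /ja/, /g/ → /ga/.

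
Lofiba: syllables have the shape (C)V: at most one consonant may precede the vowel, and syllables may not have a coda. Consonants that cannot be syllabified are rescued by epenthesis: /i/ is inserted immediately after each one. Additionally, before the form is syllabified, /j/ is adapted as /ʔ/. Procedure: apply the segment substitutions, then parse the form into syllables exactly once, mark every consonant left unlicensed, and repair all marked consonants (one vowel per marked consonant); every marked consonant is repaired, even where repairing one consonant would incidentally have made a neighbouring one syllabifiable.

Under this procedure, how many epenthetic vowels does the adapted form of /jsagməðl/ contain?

After substitution the input is /ʔsagməðl/.
The unsyllabifiable consonants are /ʔ/, /g/, /ð/, /l/; each receives one epenthetic vowel.

4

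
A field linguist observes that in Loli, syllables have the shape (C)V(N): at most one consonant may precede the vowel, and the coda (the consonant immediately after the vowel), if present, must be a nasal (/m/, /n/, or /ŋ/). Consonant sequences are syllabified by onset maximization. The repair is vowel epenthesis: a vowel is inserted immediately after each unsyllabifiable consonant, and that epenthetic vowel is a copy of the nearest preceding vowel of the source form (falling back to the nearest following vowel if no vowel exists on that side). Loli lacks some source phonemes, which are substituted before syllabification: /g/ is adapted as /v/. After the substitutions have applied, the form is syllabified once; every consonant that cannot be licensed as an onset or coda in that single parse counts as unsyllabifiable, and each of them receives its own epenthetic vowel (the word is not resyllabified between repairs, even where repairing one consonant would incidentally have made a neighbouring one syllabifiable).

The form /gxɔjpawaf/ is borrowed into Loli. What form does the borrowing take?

vɔxɔjɔpawafa

Substitution: /g/ → /v/, giving /vxɔjpawaf/.
The consonants /v/, /j/, /f/ cannot be parsed into a legal (C)V(N) syllable (only a nasal (/m/, /n/, or /ŋ/) is licensed in coda position; onsets are limited to one consonant).
Each unlicensed consonant becomes the onset of a new syllable: /v/ → /vɔ/, /j/ → /jɔ/, /f/ → /fa/.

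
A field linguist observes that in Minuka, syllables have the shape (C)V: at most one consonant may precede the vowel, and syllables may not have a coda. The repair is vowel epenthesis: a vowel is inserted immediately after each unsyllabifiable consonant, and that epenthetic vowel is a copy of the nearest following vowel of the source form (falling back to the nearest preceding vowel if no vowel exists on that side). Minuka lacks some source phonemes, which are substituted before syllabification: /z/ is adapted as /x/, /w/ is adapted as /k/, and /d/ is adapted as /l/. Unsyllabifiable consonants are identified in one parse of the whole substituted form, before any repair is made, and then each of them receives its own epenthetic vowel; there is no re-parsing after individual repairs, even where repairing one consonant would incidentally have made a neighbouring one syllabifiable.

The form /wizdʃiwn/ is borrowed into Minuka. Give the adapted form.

kixiliʃikini

Substitution: /w/ → /k/, /z/ → /x/, /d/ → /l/, giving /kixlʃikn/.
Syllabifying with onset maximization leaves /x/, /l/, /k/, /n/ stranded (no codas are permitted; onsets are limited to one consonant).
Inserting the epenthetic vowel yields /x/ → /xi/, /l/ → /li/, /k/ → /ki/, /n/ → /ni/.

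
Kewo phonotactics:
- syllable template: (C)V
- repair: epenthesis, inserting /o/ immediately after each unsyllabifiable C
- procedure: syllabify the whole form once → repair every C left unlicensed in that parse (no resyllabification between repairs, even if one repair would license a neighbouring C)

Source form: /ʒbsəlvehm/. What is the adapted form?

The consonants /ʒ/, /b/, /l/, /h/, /m/ cannot be parsed into a legal (C)V syllable (no codas are permitted; onsets are limited to one consonant).
Epenthesis after each stranded consonant: /ʒ/ → /ʒo/, /b/ → /bo/, /l/ → /lo/, /h/ → /ho/, /m/ → /mo/.

ʒobosəlovehomo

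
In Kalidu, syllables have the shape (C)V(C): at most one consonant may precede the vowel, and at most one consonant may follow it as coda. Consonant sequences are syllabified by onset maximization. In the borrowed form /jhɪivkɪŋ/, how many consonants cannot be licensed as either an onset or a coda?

Syllabifying with onset maximization leaves /j/ stranded (at most one coda consonant is licensed; onsets are limited to one consonant).

1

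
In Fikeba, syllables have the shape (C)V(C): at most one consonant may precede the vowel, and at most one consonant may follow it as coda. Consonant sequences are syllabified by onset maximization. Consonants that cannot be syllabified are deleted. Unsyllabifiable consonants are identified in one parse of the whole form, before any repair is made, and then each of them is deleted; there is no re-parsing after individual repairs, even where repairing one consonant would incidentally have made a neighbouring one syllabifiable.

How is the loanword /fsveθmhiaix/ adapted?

Under (C)V(C), the unsyllabifiable consonants are /f/, /s/, /m/ (at most one coda consonant is licensed; onsets are limited to one consonant).
Deleting the stranded consonants removes /f/, /s/, /m/.

veθhiaix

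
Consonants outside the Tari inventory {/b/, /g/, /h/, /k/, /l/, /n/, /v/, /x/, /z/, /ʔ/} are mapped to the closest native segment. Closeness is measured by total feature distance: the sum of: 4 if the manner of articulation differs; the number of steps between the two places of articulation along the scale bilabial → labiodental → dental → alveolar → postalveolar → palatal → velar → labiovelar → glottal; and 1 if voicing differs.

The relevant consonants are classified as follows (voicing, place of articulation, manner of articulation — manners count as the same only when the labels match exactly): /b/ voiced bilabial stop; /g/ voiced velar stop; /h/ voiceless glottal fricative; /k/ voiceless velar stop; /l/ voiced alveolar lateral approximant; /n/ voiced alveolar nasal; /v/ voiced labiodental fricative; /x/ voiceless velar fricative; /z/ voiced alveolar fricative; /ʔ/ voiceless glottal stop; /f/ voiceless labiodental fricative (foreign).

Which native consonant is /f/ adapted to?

v

/v/ is closest: same manner (fricative), place distance 0 (labiodental→labiodental), voicing differs (+1); total 1. Next closest is /z/ at distance 3.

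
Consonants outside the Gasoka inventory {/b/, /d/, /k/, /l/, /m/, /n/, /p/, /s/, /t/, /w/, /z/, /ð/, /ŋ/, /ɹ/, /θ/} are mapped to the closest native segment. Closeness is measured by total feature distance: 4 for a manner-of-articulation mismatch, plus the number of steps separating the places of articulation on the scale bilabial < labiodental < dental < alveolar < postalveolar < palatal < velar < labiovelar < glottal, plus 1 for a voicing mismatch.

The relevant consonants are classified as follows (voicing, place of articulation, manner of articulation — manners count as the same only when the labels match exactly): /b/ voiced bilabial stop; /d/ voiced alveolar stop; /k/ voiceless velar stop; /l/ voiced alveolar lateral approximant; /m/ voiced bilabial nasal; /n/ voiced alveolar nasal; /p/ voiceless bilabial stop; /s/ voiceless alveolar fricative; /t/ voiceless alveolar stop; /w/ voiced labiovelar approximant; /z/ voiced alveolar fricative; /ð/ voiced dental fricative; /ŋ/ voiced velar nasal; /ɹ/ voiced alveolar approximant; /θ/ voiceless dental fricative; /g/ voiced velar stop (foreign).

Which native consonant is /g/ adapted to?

k

/k/ is closest: same manner (stop), place distance 0 (velar→velar), voicing differs (+1); total 1. Next closest is /d/ at distance 3.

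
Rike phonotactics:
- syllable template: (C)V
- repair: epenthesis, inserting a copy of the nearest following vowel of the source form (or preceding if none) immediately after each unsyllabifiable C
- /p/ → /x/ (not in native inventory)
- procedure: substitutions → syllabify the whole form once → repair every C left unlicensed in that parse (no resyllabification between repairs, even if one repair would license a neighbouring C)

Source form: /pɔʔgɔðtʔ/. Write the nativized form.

xɔʔɔgɔðɔtɔʔɔ

Substitution: /p/ → /x/, giving /xɔʔgɔðtʔ/.
Under (C)V, the unsyllabifiable consonants are /ʔ/, /ð/, /t/, /ʔ/ (no codas are permitted; onsets are limited to one consonant).
Inserting the epenthetic vowel yields /ʔ/ → /ʔɔ/, /ð/ → /ðɔ/, /t/ → /tɔ/, /ʔ/ → /ʔɔ/.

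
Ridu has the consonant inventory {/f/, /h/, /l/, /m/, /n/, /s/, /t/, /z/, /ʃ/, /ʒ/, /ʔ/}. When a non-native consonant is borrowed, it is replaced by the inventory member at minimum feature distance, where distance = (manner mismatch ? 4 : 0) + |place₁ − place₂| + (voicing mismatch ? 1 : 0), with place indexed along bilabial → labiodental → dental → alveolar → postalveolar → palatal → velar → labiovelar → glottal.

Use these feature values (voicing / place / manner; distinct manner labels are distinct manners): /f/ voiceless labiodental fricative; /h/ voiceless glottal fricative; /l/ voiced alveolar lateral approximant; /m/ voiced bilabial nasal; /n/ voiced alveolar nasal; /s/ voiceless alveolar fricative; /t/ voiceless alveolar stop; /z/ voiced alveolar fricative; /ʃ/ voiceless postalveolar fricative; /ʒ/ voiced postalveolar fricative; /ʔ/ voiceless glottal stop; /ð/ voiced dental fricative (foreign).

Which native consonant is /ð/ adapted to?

/z/ is closest: same manner (fricative), place distance 1 (dental→alveolar), same voicing; total 1. Next closest is /f/ at distance 2.

z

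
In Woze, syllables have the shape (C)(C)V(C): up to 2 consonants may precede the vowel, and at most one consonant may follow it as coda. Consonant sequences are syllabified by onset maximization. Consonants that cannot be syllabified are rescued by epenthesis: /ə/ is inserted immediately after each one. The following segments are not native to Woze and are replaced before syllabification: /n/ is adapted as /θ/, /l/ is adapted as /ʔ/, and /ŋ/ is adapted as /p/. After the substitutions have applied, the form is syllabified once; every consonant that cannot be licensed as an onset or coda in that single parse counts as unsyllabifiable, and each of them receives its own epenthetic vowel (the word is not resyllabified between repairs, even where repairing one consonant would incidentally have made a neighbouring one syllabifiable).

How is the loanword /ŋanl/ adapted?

paθʔə

Substitution: /ŋ/ → /p/, /n/ → /θ/, /l/ → /ʔ/, giving /paθʔ/.
Under (C)(C)V(C), the unsyllabifiable consonants are /ʔ/ (at most one coda consonant is licensed; onsets may contain at most 2 consonants).
Epenthesis after each stranded consonant: /ʔ/ → /ʔə/.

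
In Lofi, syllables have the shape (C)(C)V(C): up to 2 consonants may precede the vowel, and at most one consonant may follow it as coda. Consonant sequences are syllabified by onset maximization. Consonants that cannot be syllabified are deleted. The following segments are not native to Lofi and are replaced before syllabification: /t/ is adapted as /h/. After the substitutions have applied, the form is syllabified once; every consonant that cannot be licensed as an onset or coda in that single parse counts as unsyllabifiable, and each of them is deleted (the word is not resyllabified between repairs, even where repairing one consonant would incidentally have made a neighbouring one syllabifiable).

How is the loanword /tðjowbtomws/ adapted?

ðjowbhom

Substitution: /t/ → /h/, giving /hðjowbhomws/.
Syllabifying with onset maximization leaves /h/, /w/, /s/ stranded (at most one coda consonant is licensed; onsets may contain at most 2 consonants).
Each unlicensed consonant is deleted: /h/, /w/, /s/.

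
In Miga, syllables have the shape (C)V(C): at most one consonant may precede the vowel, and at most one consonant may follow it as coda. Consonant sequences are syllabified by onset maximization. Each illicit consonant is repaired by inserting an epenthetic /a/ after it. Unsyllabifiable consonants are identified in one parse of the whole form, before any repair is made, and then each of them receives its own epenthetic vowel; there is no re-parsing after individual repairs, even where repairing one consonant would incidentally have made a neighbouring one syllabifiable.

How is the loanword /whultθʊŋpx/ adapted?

wahultaθʊŋpaxa

Syllabifying with onset maximization leaves /w/, /t/, /p/, /x/ stranded (at most one coda consonant is licensed; onsets are limited to one consonant).
Epenthesis after each stranded consonant: /w/ → /wa/, /t/ → /ta/, /p/ → /pa/, /x/ → /xa/.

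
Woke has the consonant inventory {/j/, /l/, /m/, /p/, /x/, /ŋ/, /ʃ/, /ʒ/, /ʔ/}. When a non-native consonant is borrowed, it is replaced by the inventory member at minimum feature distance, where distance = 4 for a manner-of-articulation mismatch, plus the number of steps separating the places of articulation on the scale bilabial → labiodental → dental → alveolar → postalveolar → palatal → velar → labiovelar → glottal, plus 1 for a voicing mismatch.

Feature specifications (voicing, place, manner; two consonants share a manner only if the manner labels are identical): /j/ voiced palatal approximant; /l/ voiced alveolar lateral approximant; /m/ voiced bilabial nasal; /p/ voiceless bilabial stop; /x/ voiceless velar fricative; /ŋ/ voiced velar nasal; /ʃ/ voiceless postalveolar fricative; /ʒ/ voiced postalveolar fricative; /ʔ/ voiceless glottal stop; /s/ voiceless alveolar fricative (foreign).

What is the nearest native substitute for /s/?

/ʃ/ is closest: same manner (fricative), place distance 1 (alveolar→postalveolar), same voicing; total 1. Next closest is /ʒ/ at distance 2.

ʃ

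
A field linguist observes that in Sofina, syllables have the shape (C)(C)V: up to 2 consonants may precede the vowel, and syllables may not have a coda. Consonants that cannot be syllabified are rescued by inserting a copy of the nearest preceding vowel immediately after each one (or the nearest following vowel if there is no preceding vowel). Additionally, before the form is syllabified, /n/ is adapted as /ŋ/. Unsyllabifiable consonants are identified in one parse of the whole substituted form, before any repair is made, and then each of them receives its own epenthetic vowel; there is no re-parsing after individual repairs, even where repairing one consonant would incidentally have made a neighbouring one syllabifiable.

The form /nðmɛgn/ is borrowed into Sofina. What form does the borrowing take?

ŋɛðmɛgɛŋɛ

Substitution: /n/ → /ŋ/, giving /ŋðmɛgŋ/.
Under (C)(C)V, the unsyllabifiable consonants are /ŋ/, /g/, /ŋ/ (no codas are permitted; onsets may contain at most 2 consonants).
Each unlicensed consonant becomes the onset of a new syllable: /ŋ/ → /ŋɛ/, /g/ → /gɛ/, /ŋ/ → /ŋɛ/.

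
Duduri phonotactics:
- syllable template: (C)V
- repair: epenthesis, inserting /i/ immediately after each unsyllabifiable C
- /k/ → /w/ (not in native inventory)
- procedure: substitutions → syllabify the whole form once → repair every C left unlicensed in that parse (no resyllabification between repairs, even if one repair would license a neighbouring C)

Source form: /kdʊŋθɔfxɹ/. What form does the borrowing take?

widʊŋiθɔfixiɹi

Substitution: /k/ → /w/, giving /wdʊŋθɔfxɹ/.
Under (C)V, the unsyllabifiable consonants are /w/, /ŋ/, /f/, /x/, /ɹ/ (no codas are permitted; onsets are limited to one consonant).
Inserting the epenthetic vowel yields /w/ → /wi/, /ŋ/ → /ŋi/, /f/ → /fi/, /x/ → /xi/, /ɹ/ → /ɹi/.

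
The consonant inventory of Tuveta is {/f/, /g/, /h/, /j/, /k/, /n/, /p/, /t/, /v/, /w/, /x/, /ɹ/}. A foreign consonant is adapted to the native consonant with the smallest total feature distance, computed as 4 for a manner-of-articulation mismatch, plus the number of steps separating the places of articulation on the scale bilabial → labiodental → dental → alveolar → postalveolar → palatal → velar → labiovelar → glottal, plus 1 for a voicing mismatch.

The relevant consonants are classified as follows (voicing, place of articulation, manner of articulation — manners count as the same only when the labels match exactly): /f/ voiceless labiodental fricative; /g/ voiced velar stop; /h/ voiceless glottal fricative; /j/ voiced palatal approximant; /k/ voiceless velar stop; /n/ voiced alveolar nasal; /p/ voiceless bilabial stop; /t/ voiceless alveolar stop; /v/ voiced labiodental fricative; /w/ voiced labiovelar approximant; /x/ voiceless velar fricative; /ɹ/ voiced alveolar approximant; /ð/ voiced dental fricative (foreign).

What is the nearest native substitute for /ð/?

/v/ is closest: same manner (fricative), place distance 1 (dental→labiodental), same voicing; total 1. Next closest is /f/ at distance 2.

v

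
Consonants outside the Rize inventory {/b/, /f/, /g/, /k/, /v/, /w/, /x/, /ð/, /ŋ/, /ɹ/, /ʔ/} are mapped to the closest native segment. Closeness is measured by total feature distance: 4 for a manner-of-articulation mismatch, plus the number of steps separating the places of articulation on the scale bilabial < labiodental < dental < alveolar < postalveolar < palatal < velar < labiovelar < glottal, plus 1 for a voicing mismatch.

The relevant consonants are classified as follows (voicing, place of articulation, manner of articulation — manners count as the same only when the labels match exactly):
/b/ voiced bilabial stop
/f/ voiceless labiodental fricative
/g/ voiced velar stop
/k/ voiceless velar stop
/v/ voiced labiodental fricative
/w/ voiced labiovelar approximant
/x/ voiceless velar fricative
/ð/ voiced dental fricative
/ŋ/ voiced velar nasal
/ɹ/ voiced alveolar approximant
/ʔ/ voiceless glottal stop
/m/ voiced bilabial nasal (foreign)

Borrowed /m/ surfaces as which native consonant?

/b/ is closest: manner differs (nasal→stop, +4), place distance 0 (bilabial→bilabial), same voicing; total 4. Next closest is /v/ at distance 5.

b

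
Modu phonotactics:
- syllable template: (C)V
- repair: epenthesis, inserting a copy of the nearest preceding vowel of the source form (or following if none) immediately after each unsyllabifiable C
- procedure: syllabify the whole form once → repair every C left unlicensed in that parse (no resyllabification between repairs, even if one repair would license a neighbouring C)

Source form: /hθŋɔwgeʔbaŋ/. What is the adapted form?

Under (C)V, the unsyllabifiable consonants are /h/, /θ/, /w/, /ʔ/, /ŋ/ (no codas are permitted; onsets are limited to one consonant).
Epenthesis after each stranded consonant: /h/ → /hɔ/, /θ/ → /θɔ/, /w/ → /wɔ/, /ʔ/ → /ʔe/, /ŋ/ → /ŋa/.

hɔθɔŋɔwɔgeʔebaŋa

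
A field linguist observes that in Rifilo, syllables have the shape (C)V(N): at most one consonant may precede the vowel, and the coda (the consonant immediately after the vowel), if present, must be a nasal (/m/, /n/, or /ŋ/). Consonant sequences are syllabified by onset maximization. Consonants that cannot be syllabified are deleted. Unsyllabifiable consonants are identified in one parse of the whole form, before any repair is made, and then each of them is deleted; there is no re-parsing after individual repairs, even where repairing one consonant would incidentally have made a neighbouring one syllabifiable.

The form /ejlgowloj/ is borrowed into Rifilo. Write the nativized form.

Syllabifying with onset maximization leaves /j/, /l/, /w/, /j/ stranded (only a nasal (/m/, /n/, or /ŋ/) is licensed in coda position; onsets are limited to one consonant).
Deleting the stranded consonants removes /j/, /l/, /w/, /j/.

egolo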